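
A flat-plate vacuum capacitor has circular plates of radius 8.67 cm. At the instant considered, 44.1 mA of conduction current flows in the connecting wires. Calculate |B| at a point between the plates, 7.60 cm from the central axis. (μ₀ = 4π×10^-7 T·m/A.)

No conduction current crosses the gap, so I_d there equals the 0.0441 A in the leads.
For r < R the Ampère–Maxwell law gives B(2πr) = μ₀ I_d (r²/R²), so B = μ₀ I_d r/(2πR²) = (4π×10^-7)(0.0441)(0.0760)/(2π·0.0867²) = 8.92×10^-8 T.

8.92×10^-8 T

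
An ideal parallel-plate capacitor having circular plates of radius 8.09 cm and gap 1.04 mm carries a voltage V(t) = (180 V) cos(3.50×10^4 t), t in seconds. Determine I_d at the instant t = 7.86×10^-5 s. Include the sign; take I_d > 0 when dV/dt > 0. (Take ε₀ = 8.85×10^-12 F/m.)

-4.20×10^-4 A

dV/dt = (180)(3.50×10^4)·−sin(2.751) = -2.399×10^6 V/s.
I_d = C dV/dt with C = ε₀A/d = (8.85×10^-12)(0.02056)/(1.04×10^-3) = 1.750×10^-10 F, so I_d = (1.750×10^-10)(-2.399×10^6) = -4.20×10^-4 A.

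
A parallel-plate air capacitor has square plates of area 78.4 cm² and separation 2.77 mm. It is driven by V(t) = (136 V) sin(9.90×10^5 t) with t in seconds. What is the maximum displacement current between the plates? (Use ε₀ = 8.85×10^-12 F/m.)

The displacement current equals the conduction current C dV/dt, which peaks at C V₀ ω.
With C = ε₀A/d = (8.85×10^-12)(7.84×10^-3)/(2.77×10^-3) = 2.505×10^-11 F and ω = 9.90×10^5 rad/s, I_d,max = (2.505×10^-11)(136)(9.90×10^5) = 3.37×10^-3 A.

3.37×10^-3 A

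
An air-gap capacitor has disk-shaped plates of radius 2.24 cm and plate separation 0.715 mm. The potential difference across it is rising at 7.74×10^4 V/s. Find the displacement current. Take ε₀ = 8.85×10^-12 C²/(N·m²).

1.51×10^-6 A

The field between the plates is E = V/d, so dE/dt = (7.74×10^4)/(7.15×10^-4 m) = 1.083×10^8 V/(m·s).
I_d = ε₀ A (dE/dt) = (8.85×10^-12)(1.576×10^-3)(1.083×10^8) = 1.51×10^-6 A.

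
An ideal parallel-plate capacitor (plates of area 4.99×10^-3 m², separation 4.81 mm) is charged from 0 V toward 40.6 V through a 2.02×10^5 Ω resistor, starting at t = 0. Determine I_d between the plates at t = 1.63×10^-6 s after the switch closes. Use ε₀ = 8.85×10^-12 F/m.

C = ε₀A/d = (8.85×10^-12)(4.99×10^-3)/(4.81×10^-3) = 9.181×10^-12 F, so τ = RC = 1.855×10^-6 s.
The conduction current is I(t) = (V₀/R) e^(−t/τ), and the displacement current between the plates equals it.
t/τ = 0.8787; I_d = (40.6/2.02×10^5) · e^(−0.8787) = (2.010×10^-4)(0.4153) = 8.35×10^-5 A.

8.35×10^-5 A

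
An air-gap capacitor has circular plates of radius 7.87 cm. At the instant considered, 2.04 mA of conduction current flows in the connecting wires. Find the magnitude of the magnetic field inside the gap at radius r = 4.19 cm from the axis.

2.76×10^-9 T

Between the plates the displacement current equals the wire current: I_d = 2.04 mA = 2.04×10^-3 A.
For r < R the Ampère–Maxwell law gives B(2πr) = μ₀ I_d (r²/R²), so B = μ₀ I_d r/(2πR²) = (4π×10^-7)(2.04×10^-3)(0.0419)/(2π·0.0787²) = 2.76×10^-9 T.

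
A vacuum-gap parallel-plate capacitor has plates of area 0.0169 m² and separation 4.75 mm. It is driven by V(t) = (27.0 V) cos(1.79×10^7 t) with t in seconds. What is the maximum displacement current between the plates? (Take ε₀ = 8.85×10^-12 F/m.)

The displacement current equals the conduction current C dV/dt, which peaks at C V₀ ω.
With C = ε₀A/d = (8.85×10^-12)(0.0169)/(4.75×10^-3) = 3.149×10^-11 F and ω = 1.79×10^7 rad/s, I_d,max = (3.149×10^-11)(27.0)(1.79×10^7) = 0.0152 A.

0.0152 A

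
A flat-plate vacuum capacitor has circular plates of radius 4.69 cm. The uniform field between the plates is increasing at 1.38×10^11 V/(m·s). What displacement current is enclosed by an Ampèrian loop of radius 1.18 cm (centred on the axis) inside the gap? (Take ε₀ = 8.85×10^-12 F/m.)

5.34×10^-4 A

I_d = ε₀ dΦ_E/dt = ε₀ πR² (dE/dt) = (8.85×10^-12)(6.910×10^-3)(1.38×10^11) = 8.439×10^-3 A through the full plate area.
The field is uniform, so I_d,enc = I_d (r/R)² = (8.439×10^-3)(1.18/4.69)² = 5.34×10^-4 A.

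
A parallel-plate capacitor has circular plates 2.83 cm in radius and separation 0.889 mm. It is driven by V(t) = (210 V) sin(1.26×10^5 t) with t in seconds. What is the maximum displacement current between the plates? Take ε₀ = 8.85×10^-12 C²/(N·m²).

6.63×10^-4 A

The displacement current equals the conduction current C dV/dt, which peaks at C V₀ ω.
With C = ε₀A/d = (8.85×10^-12)(2.516×10^-3)/(8.89×10^-4) = 2.505×10^-11 F and ω = 1.26×10^5 rad/s, I_d,max = (2.505×10^-11)(210)(1.26×10^5) = 6.63×10^-4 A.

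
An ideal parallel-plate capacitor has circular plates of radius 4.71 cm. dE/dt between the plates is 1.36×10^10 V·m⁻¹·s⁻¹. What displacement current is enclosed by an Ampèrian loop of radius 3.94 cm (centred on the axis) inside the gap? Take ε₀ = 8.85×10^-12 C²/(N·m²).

Through the whole plate area (πR² = 6.969×10^-3 m²), I_d = ε₀ πR² dE/dt = 8.388×10^-4 A.
The field is uniform, so I_d,enc = I_d (r/R)² = (8.388×10^-4)(3.94/4.71)² = 5.87×10^-4 A.

5.87×10^-4 A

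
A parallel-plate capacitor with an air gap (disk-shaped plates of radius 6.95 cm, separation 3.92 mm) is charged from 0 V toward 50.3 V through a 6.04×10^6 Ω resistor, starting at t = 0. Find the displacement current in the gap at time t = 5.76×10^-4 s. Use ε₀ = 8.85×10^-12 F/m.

5.15×10^-7 A

C = ε₀A/d = (8.85×10^-12)(0.01517)/(3.92×10^-3) = 3.425×10^-11 F, so τ = RC = 2.069×10^-4 s.
The conduction current is I(t) = (V₀/R) e^(−t/τ), and the displacement current between the plates equals it.
t/τ = 2.784; I_d = (50.3/6.04×10^6) · e^(−2.784) = (8.328×10^-6)(0.06179) = 5.15×10^-7 A.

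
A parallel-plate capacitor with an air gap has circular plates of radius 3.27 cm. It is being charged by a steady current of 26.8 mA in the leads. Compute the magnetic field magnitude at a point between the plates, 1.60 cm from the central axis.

No conduction current crosses the gap, so I_d there equals the 0.0268 A in the leads.
For r < R the Ampère–Maxwell law gives B(2πr) = μ₀ I_d (r²/R²), so B = μ₀ I_d r/(2πR²) = (4π×10^-7)(0.0268)(0.0160)/(2π·0.0327²) = 8.02×10^-8 T.

8.02×10^-8 T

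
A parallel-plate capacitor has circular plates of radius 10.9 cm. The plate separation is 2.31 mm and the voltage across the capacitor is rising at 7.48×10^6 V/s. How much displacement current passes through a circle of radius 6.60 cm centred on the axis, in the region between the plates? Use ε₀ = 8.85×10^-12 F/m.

With E = V/d, dE/dt = 3.238×10^9 V/(m·s) and πR² = 0.03733 m², giving I_d = ε₀ πR² dE/dt = 1.070×10^-3 A.
The field is uniform, so I_d,enc = I_d (r/R)² = (1.070×10^-3)(6.60/10.9)² = 3.92×10^-4 A.

3.92×10^-4 A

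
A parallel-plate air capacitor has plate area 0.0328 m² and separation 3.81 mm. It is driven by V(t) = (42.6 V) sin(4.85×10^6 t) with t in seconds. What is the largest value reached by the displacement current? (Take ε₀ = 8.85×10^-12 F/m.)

(dE/dt)_max = V₀ω/d = 5.423×10^10 V/(m·s); ω = 4.85×10^6 rad/s.
I_d,max = ε₀ A (dE/dt)_max = (8.85×10^-12)(0.0328)(5.423×10^10) = 0.0157 A.

0.0157 A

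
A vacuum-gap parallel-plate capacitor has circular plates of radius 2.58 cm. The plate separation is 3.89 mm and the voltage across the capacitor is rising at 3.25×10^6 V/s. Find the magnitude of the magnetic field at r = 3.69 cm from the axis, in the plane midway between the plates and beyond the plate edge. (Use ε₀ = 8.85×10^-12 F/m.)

I_d = C dV/dt with C = ε₀πR²/d = 4.757×10^-12 F, so I_d = (4.757×10^-12)(3.25×10^6) = 1.546×10^-5 A.
For r ≥ R the full I_d is enclosed: B = μ₀ I_d/(2πr) = (4π×10^-7)(1.546×10^-5)/(2π·0.0369) = 8.38×10^-11 T.

8.38×10^-11 T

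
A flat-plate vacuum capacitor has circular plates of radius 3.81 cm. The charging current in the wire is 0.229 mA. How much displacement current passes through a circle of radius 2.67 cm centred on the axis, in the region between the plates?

Between the plates the displacement current equals the wire current: I_d = 0.229 mA = 2.29×10^-4 A.
The field is uniform, so I_d,enc = I_d (r/R)² = (2.29×10^-4)(2.67/3.81)² = 1.12×10^-4 A.

1.12×10^-4 A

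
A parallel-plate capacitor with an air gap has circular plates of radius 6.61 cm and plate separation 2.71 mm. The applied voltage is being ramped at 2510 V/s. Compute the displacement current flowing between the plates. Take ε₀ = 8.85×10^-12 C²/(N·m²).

1.13×10^-7 A

The field between the plates is E = V/d, so dE/dt = (2510)/(2.71×10^-3 m) = 9.262×10^5 V/(m·s).
I_d = ε₀ A (dE/dt) = (8.85×10^-12)(0.01373)(9.262×10^5) = 1.13×10^-7 A.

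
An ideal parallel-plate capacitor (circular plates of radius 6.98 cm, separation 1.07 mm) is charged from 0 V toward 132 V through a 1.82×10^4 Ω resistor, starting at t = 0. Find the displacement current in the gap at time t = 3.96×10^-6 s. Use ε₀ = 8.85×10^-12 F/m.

C = ε₀A/d = (8.85×10^-12)(0.01531)/(1.07×10^-3) = 1.266×10^-10 F and τ = RC = 2.304×10^-6 s. I_d in the gap equals the RC charging current.
I_d(t) = (V₀/R) e^(−t/τ) = 7.253×10^-3 · e^(−1.719) = 1.30×10^-3 A.

1.30×10^-3 A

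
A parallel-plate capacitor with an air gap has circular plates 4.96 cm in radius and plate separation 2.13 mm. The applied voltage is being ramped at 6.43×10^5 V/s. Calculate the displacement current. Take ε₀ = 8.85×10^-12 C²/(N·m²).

C = ε₀A/d = (8.85×10^-12)(7.729×10^-3)/(2.13×10^-3) = 3.211×10^-11 F.
I_d = C dV/dt = (3.211×10^-11)(6.43×10^5) = 2.06×10^-5 A.

2.06×10^-5 A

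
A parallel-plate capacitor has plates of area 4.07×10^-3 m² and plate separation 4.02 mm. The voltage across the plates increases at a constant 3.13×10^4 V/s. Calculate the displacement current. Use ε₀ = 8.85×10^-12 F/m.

The field between the plates is E = V/d, so dE/dt = (3.13×10^4)/(4.02×10^-3 m) = 7.786×10^6 V/(m·s).
I_d = ε₀ A (dE/dt) = (8.85×10^-12)(4.07×10^-3)(7.786×10^6) = 2.80×10^-7 A.

2.80×10^-7 A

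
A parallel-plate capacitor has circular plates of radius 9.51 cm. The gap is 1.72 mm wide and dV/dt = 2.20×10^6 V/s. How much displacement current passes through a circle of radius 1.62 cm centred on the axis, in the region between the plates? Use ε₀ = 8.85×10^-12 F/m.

I_d = C dV/dt with C = ε₀πR²/d = 1.462×10^-10 F, so I_d = (1.462×10^-10)(2.20×10^6) = 3.216×10^-4 A.
Through an area πr² the displacement current is I_d·(πr²/πR²) = I_d (r/R)² = 9.33×10^-6 A.

9.33×10^-6 A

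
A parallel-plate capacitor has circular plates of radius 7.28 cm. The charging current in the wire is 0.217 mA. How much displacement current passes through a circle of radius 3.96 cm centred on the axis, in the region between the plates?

6.42×10^-5 A

By continuity the displacement current in the gap matches the conduction current: I_d = 2.17×10^-4 A.
Since J_d is uniform, the enclosed fraction is (r/R)² = 0.2959, giving I_d,enc = 6.42×10^-5 A.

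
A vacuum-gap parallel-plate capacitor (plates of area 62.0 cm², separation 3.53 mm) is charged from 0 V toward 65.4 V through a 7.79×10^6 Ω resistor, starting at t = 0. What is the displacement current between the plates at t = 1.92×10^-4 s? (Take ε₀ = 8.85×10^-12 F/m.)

1.72×10^-6 A

C = ε₀A/d = (8.85×10^-12)(6.20×10^-3)/(3.53×10^-3) = 1.554×10^-11 F and τ = RC = 1.211×10^-4 s. I_d in the gap equals the RC charging current.
I_d(t) = (V₀/R) e^(−t/τ) = 8.395×10^-6 · e^(−1.585) = 1.72×10^-6 A.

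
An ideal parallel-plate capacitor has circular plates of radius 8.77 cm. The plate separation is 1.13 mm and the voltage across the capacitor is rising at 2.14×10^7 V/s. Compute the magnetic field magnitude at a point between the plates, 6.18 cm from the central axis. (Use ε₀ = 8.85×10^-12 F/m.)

I_d = C dV/dt with C = ε₀πR²/d = 1.892×10^-10 F, so I_d = (1.892×10^-10)(2.14×10^7) = 4.049×10^-3 A.
∮B·dl = μ₀ I_d,enc with I_d,enc = I_d r²/R² = 2.011×10^-3 A; so B = μ₀ I_d,enc/(2πr) = 6.51×10^-9 T.

6.51×10^-9 T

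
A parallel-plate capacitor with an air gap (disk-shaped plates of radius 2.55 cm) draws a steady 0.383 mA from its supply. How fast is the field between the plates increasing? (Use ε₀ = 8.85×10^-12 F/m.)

The displacement current between the plates equals the conduction current, I_d = 0.383 mA.
Then dE/dt = I_d/(ε₀A) = 2.12×10^10 V/(m·s).

2.12×10^10 V/(m·s)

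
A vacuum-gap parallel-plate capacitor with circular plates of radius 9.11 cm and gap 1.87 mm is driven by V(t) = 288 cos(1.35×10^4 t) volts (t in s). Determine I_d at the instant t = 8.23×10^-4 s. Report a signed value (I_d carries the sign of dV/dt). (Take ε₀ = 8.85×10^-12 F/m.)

4.77×10^-4 A

dV/dt = (288)(1.35×10^4)·−sin(11.1105) = 3.862×10^6 V/s.
I_d = C dV/dt with C = ε₀A/d = (8.85×10^-12)(0.02607)/(1.87×10^-3) = 1.234×10^-10 F, so I_d = (1.234×10^-10)(3.862×10^6) = 4.77×10^-4 A.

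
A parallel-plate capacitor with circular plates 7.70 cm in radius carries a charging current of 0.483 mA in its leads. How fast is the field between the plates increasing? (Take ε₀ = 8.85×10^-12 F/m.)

2.93×10^9 V/(m·s)

The displacement current between the plates equals the conduction current, I_d = 0.483 mA.
Then dE/dt = I_d/(ε₀A) = 2.93×10^9 V/(m·s).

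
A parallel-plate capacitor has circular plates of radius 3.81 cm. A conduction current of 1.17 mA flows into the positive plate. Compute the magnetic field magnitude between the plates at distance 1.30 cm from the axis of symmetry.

2.10×10^-9 T

No conduction current crosses the gap, so I_d there equals the 1.17×10^-3 A in the leads.
An Ampèrian loop of radius r encloses a fraction (r/R)² of I_d. Then B·2πr = μ₀ I_d (r/R)², giving B = μ₀ I_d r/(2πR²) = 2.10×10^-9 T.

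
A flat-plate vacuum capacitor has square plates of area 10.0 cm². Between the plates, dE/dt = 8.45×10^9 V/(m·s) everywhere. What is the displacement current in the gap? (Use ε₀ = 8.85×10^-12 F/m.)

The displacement current is ε₀ times dΦ_E/dt = ε₀ A dE/dt = (8.85×10^-12)(1.00×10^-3)(8.45×10^9) = 7.48×10^-5 A.

7.48×10^-5 A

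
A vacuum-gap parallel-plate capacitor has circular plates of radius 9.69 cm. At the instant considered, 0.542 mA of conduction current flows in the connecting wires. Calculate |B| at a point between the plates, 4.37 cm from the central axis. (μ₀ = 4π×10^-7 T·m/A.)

5.05×10^-10 T

Between the plates the displacement current equals the wire current: I_d = 0.542 mA = 5.42×10^-4 A.
An Ampèrian loop of radius r encloses a fraction (r/R)² of I_d. Then B·2πr = μ₀ I_d (r/R)², giving B = μ₀ I_d r/(2πR²) = 5.05×10^-10 T.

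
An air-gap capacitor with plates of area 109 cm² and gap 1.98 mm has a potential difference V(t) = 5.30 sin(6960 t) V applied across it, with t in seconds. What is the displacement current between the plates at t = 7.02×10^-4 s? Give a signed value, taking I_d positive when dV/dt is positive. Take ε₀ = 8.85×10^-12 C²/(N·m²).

C = ε₀A/d = (8.85×10^-12)(0.0109)/(1.98×10^-3) = 4.872×10^-11 F. dV/dt = V₀ω·cos(ωt); at ωt = 4.88592 rad this factor is 0.1727.
I_d = C dV/dt = (4.872×10^-11)(5.30)(6960)(0.1727) = 3.10×10^-7 A.

3.10×10^-7 A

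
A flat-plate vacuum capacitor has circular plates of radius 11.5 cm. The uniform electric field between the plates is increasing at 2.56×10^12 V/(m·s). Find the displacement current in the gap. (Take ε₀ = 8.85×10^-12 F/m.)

0.941 A

I_d = ε₀ A (dE/dt) = (8.85×10^-12)(0.04155 m²)(2.56×10^12) = 0.941 A.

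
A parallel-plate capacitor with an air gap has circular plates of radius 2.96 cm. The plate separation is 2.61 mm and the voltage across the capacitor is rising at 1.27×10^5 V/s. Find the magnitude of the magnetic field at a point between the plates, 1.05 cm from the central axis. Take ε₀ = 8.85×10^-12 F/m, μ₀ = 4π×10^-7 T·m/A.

2.84×10^-12 T

With E = V/d, dE/dt = 4.866×10^7 V/(m·s) and πR² = 2.753×10^-3 m², giving I_d = ε₀ πR² dE/dt = 1.186×10^-6 A.
∮B·dl = μ₀ I_d,enc with I_d,enc = I_d r²/R² = 1.492×10^-7 A; so B = μ₀ I_d,enc/(2πr) = 2.84×10^-12 T.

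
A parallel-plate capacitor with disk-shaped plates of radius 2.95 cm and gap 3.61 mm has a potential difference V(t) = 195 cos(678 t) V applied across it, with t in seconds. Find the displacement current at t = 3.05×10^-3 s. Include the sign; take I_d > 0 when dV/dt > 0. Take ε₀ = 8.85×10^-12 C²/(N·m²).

dV/dt = (195)(678)·−sin(2.0679) = -1.162×10^5 V/s.
I_d = C dV/dt with C = ε₀A/d = (8.85×10^-12)(2.734×10^-3)/(3.61×10^-3) = 6.702×10^-12 F, so I_d = (6.702×10^-12)(-1.162×10^5) = -7.79×10^-7 A.

-7.79×10^-7 A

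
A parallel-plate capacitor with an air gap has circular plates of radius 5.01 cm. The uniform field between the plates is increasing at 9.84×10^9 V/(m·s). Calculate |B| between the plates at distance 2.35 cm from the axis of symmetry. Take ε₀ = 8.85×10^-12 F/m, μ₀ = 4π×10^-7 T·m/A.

Through the whole plate area (πR² = 7.885×10^-3 m²), I_d = ε₀ πR² dE/dt = 6.867×10^-4 A.
∮B·dl = μ₀ I_d,enc with I_d,enc = I_d r²/R² = 1.511×10^-4 A; so B = μ₀ I_d,enc/(2πr) = 1.29×10^-9 T.

1.29×10^-9 T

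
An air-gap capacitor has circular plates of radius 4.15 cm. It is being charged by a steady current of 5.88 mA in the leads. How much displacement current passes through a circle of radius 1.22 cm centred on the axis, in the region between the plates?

No conduction current crosses the gap, so I_d there equals the 5.88×10^-3 A in the leads.
The field is uniform, so I_d,enc = I_d (r/R)² = (5.88×10^-3)(1.22/4.15)² = 5.08×10^-4 A.

5.08×10^-4 A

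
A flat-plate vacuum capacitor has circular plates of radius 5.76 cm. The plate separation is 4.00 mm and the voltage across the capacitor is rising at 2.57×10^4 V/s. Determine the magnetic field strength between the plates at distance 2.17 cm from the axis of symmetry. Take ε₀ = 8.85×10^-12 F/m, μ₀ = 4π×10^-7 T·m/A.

7.75×10^-13 T

dE/dt = (dV/dt)/d = 6.425×10^6 V/(m·s); I_d = ε₀(πR²)(dE/dt) = (8.85×10^-12)(0.01042)(6.425×10^6) = 5.925×10^-7 A.
For r < R the Ampère–Maxwell law gives B(2πr) = μ₀ I_d (r²/R²), so B = μ₀ I_d r/(2πR²) = (4π×10^-7)(5.925×10^-7)(0.0217)/(2π·0.0576²) = 7.75×10^-13 T.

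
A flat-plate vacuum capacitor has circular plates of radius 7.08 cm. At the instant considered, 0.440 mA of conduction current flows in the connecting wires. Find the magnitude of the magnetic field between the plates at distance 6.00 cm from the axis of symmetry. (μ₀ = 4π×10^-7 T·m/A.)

1.05×10^-9 T

No conduction current crosses the gap, so I_d there equals the 4.40×10^-4 A in the leads.
An Ampèrian loop of radius r encloses a fraction (r/R)² of I_d. Then B·2πr = μ₀ I_d (r/R)², giving B = μ₀ I_d r/(2πR²) = 1.05×10^-9 T.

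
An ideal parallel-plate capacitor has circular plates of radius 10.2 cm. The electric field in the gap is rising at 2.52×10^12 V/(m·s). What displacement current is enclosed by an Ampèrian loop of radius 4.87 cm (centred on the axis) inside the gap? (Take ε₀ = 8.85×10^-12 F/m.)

I_d = ε₀ dΦ_E/dt = ε₀ πR² (dE/dt) = (8.85×10^-12)(0.03269)(2.52×10^12) = 0.7291 A through the full plate area.
Since J_d is uniform, the enclosed fraction is (r/R)² = 0.2280, giving I_d,enc = 0.166 A.

0.166 A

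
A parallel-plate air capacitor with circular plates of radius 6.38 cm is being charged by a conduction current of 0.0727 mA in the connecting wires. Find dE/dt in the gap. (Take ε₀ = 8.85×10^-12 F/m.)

The displacement current between the plates equals the conduction current, I_d = 0.0727 mA.
Inverting I_d = ε₀ A dE/dt gives dE/dt = 7.27×10^-5 / (8.85×10^-12 · 0.01279) = 6.42×10^8 V/(m·s).

6.42×10^8 V/(m·s)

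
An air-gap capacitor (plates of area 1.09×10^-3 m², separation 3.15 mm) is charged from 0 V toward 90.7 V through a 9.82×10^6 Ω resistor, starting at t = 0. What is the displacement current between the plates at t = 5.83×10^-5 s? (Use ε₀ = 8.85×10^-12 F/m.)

1.33×10^-6 A

C = ε₀A/d = (8.85×10^-12)(1.09×10^-3)/(3.15×10^-3) = 3.062×10^-12 F, so τ = RC = 3.007×10^-5 s.
The conduction current is I(t) = (V₀/R) e^(−t/τ), and the displacement current between the plates equals it.
t/τ = 1.939; I_d = (90.7/9.82×10^6) · e^(−1.939) = (9.236×10^-6)(0.1438) = 1.33×10^-6 A.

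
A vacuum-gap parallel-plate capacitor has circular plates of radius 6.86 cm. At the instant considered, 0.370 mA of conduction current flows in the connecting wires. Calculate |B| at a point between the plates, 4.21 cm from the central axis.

6.62×10^-10 T

No conduction current crosses the gap, so I_d there equals the 3.70×10^-4 A in the leads.
∮B·dl = μ₀ I_d,enc with I_d,enc = I_d r²/R² = 1.394×10^-4 A; so B = μ₀ I_d,enc/(2πr) = 6.62×10^-10 T.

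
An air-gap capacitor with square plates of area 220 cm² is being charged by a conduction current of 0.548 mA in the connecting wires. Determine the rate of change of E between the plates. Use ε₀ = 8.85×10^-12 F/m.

2.81×10^9 V/(m·s)

Charge continuity gives I_d = I = 5.48×10^-4 A between the plates.
Inverting I_d = ε₀ A dE/dt gives dE/dt = 5.48×10^-4 / (8.85×10^-12 · 0.0220) = 2.81×10^9 V/(m·s).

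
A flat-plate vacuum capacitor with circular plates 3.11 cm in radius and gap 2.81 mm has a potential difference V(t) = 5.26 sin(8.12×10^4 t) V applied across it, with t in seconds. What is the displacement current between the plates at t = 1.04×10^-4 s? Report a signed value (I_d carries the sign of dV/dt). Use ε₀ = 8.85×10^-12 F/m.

dE/dt = (V₀ω/d)·cos(ωt) with ωt = 8.4448 rad: (5.26)(8.12×10^4)(-0.5570)/(2.81×10^-3) = -8.466×10^7 V/(m·s).
I_d = ε₀ A dE/dt = (8.85×10^-12)(3.039×10^-3)(-8.466×10^7) = -2.28×10^-6 A.

-2.28×10^-6 A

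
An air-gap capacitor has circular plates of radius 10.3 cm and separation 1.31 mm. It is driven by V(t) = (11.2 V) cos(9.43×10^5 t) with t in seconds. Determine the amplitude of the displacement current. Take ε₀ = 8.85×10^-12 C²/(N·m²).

2.38×10^-3 A

(dE/dt)_max = V₀ω/d = 8.062×10^9 V/(m·s); ω = 9.43×10^5 rad/s.
I_d,max = ε₀ A (dE/dt)_max = (8.85×10^-12)(0.03333)(8.062×10^9) = 2.38×10^-3 A.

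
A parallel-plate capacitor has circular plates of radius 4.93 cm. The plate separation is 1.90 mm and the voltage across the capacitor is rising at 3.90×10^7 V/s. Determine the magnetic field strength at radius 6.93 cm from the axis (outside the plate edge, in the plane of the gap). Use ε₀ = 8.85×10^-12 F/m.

4.00×10^-9 T

dE/dt = (dV/dt)/d = 2.053×10^10 V/(m·s); I_d = ε₀(πR²)(dE/dt) = (8.85×10^-12)(7.636×10^-3)(2.053×10^10) = 1.387×10^-3 A.
For r ≥ R the full I_d is enclosed: B = μ₀ I_d/(2πr) = (4π×10^-7)(1.387×10^-3)/(2π·0.0693) = 4.00×10^-9 T.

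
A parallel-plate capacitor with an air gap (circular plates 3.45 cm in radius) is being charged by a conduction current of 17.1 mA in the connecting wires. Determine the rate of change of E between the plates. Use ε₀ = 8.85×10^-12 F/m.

5.17×10^11 V/(m·s)

By continuity, I_d in the gap equals the 17.1 mA flowing in the wire.
Then dE/dt = I_d/(ε₀A) = 5.17×10^11 V/(m·s).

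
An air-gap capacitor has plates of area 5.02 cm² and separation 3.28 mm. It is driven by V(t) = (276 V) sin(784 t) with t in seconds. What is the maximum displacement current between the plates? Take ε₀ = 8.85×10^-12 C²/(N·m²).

2.93×10^-7 A

(dE/dt)_max = V₀ω/d = 6.597×10^7 V/(m·s); ω = 784 rad/s.
I_d,max = ε₀ A (dE/dt)_max = (8.85×10^-12)(5.02×10^-4)(6.597×10^7) = 2.93×10^-7 A.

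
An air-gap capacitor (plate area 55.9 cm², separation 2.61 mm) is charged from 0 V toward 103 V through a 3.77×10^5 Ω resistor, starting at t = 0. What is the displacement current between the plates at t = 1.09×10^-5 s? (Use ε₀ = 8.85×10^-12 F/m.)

5.94×10^-5 A

C = ε₀A/d = (8.85×10^-12)(5.59×10^-3)/(2.61×10^-3) = 1.895×10^-11 F and τ = RC = 7.144×10^-6 s. I_d in the gap equals the RC charging current.
I_d(t) = (V₀/R) e^(−t/τ) = 2.732×10^-4 · e^(−1.526) = 5.94×10^-5 A.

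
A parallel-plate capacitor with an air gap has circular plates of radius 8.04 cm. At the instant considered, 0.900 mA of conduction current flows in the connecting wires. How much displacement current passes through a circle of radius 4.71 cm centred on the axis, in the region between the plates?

Between the plates the displacement current equals the wire current: I_d = 0.900 mA = 9.00×10^-4 A.
Since J_d is uniform, the enclosed fraction is (r/R)² = 0.3432, giving I_d,enc = 3.09×10^-4 A.

3.09×10^-4 A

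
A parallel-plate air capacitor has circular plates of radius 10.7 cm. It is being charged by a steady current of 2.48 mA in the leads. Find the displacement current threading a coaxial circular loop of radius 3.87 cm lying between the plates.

3.24×10^-4 A

By continuity the displacement current in the gap matches the conduction current: I_d = 2.48×10^-3 A.
Through an area πr² the displacement current is I_d·(πr²/πR²) = I_d (r/R)² = 3.24×10^-4 A.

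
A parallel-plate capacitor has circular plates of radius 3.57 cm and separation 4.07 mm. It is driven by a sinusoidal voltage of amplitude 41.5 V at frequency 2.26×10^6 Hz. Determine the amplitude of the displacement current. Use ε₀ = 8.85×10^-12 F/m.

C = ε₀A/d = (8.85×10^-12)(4.004×10^-3)/(4.07×10^-3) = 8.706×10^-12 F; ω = 2πf = 1.420×10^7 rad/s.
I_d = C dV/dt, so |I_d|_max = C V₀ ω = (8.706×10^-12)(41.5)(1.420×10^7) = 5.13×10^-3 A.

5.13×10^-3 A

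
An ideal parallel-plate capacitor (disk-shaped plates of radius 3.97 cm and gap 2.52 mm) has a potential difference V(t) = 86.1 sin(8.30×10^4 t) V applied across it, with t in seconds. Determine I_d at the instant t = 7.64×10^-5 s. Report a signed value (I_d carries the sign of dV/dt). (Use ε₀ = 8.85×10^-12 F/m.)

dV/dt = (86.1)(8.30×10^4)·cos(6.3412) = 7.134×10^6 V/s.
I_d = C dV/dt with C = ε₀A/d = (8.85×10^-12)(4.951×10^-3)/(2.52×10^-3) = 1.739×10^-11 F, so I_d = (1.739×10^-11)(7.134×10^6) = 1.24×10^-4 A.

1.24×10^-4 A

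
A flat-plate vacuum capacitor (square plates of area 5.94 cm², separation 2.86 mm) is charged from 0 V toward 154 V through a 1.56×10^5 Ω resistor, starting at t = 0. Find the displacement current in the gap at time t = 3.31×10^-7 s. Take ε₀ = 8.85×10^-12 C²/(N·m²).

C = ε₀A/d = (8.85×10^-12)(5.94×10^-4)/(2.86×10^-3) = 1.838×10^-12 F and τ = RC = 2.867×10^-7 s. I_d in the gap equals the RC charging current.
I_d(t) = (V₀/R) e^(−t/τ) = 9.872×10^-4 · e^(−1.155) = 3.11×10^-4 A.

3.11×10^-4 A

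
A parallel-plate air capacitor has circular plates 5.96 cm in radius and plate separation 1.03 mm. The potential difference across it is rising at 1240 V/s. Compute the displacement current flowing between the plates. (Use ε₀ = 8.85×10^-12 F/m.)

1.19×10^-7 A

E = V/d so dE/dt = (dV/dt)/d = 1.204×10^6 V/(m·s), and I_d = ε₀ A dE/dt = (8.85×10^-12)(0.01116)(1.204×10^6) = 1.19×10^-7 A.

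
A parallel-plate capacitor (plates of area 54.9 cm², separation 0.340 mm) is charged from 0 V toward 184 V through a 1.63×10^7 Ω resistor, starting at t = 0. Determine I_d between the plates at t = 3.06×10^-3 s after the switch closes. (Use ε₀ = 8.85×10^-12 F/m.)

With C = ε₀A/d = (8.85×10^-12)(5.49×10^-3)/(3.40×10^-4) = 1.429×10^-10 F, the time constant is τ = RC = 2.329×10^-3 s, so t/τ = 1.314 and e^(−t/τ) = 0.2687.
I_d = I_cond = (V₀/R) e^(−t/τ) = (1.129×10^-5)(0.2687) = 3.03×10^-6 A.

3.03×10^-6 A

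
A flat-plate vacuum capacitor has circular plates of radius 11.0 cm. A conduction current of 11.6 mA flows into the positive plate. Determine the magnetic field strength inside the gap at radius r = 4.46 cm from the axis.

8.55×10^-9 T

By continuity the displacement current in the gap matches the conduction current: I_d = 0.0116 A.
An Ampèrian loop of radius r encloses a fraction (r/R)² of I_d. Then B·2πr = μ₀ I_d (r/R)², giving B = μ₀ I_d r/(2πR²) = 8.55×10^-9 T.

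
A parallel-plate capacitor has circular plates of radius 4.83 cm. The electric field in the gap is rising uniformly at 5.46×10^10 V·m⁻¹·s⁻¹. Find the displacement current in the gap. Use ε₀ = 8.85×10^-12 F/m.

The displacement current is ε₀ times dΦ_E/dt = ε₀ A dE/dt = (8.85×10^-12)(7.329×10^-3)(5.46×10^10) = 3.54×10^-3 A.

3.54×10^-3 A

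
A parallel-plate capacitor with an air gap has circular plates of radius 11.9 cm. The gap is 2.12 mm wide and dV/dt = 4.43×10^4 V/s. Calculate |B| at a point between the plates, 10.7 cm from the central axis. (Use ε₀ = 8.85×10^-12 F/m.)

I_d = C dV/dt with C = ε₀πR²/d = 1.857×10^-10 F, so I_d = (1.857×10^-10)(4.43×10^4) = 8.227×10^-6 A.
An Ampèrian loop of radius r encloses a fraction (r/R)² of I_d. Then B·2πr = μ₀ I_d (r/R)², giving B = μ₀ I_d r/(2πR²) = 1.24×10^-11 T.

1.24×10^-11 T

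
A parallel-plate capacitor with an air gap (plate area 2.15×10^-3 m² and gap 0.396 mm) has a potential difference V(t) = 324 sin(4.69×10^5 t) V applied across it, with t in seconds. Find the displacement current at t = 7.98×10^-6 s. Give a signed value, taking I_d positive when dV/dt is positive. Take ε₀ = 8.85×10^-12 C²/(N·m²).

-6.02×10^-3 A

C = ε₀A/d = (8.85×10^-12)(2.15×10^-3)/(3.96×10^-4) = 4.805×10^-11 F. dV/dt = V₀ω·cos(ωt); at ωt = 3.74262 rad this factor is -0.8248.
I_d = C dV/dt = (4.805×10^-11)(324)(4.69×10^5)(-0.8248) = -6.02×10^-3 A.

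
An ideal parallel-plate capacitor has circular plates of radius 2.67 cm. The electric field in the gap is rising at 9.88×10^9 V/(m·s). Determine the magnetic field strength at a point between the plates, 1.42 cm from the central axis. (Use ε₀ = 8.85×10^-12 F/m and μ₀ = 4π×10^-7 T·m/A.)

Through the whole plate area (πR² = 2.240×10^-3 m²), I_d = ε₀ πR² dE/dt = 1.959×10^-4 A.
∮B·dl = μ₀ I_d,enc with I_d,enc = I_d r²/R² = 5.541×10^-5 A; so B = μ₀ I_d,enc/(2πr) = 7.80×10^-10 T.

7.80×10^-10 T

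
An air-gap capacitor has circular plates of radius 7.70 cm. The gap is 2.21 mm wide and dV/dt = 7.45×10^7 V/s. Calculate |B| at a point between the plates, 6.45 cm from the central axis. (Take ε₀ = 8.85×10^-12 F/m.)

With E = V/d, dE/dt = 3.371×10^10 V/(m·s) and πR² = 0.01863 m², giving I_d = ε₀ πR² dE/dt = 5.558×10^-3 A.
For r < R the Ampère–Maxwell law gives B(2πr) = μ₀ I_d (r²/R²), so B = μ₀ I_d r/(2πR²) = (4π×10^-7)(5.558×10^-3)(0.0645)/(2π·0.0770²) = 1.21×10^-8 T.

1.21×10^-8 T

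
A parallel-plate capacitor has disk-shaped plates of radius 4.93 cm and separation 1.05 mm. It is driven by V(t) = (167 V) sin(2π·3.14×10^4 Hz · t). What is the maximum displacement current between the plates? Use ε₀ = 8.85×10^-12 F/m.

C = ε₀A/d = (8.85×10^-12)(7.636×10^-3)/(1.05×10^-3) = 6.436×10^-11 F; ω = 2πf = 1.973×10^5 rad/s.
I_d = C dV/dt, so |I_d|_max = C V₀ ω = (6.436×10^-11)(167)(1.973×10^5) = 2.12×10^-3 A.

2.12×10^-3 A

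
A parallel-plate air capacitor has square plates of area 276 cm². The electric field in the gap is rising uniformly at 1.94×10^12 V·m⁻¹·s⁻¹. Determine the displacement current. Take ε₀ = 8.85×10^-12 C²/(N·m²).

The displacement current is ε₀ times dΦ_E/dt = ε₀ A dE/dt = (8.85×10^-12)(0.0276)(1.94×10^12) = 0.474 A.

0.474 A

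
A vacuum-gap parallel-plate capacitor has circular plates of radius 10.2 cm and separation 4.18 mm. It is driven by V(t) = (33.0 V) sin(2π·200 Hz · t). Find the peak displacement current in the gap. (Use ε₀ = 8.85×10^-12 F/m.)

The displacement current equals the conduction current C dV/dt, which peaks at C V₀ ω.
With C = ε₀A/d = (8.85×10^-12)(0.03269)/(4.18×10^-3) = 6.921×10^-11 F and ω = 2πf = 1257 rad/s, I_d,max = (6.921×10^-11)(33.0)(1257) = 2.87×10^-6 A.

2.87×10^-6 A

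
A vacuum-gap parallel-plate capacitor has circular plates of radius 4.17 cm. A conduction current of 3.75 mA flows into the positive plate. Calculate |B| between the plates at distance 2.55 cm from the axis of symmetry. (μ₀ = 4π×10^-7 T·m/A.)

1.10×10^-8 T

By continuity the displacement current in the gap matches the conduction current: I_d = 3.75×10^-3 A.
∮B·dl = μ₀ I_d,enc with I_d,enc = I_d r²/R² = 1.402×10^-3 A; so B = μ₀ I_d,enc/(2πr) = 1.10×10^-8 T.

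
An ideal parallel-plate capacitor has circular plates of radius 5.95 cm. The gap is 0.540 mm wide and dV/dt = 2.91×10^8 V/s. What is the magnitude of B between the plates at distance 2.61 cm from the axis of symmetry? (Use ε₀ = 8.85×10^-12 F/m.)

7.82×10^-8 T

I_d = C dV/dt with C = ε₀πR²/d = 1.822×10^-10 F, so I_d = (1.822×10^-10)(2.91×10^8) = 0.05302 A.
∮B·dl = μ₀ I_d,enc with I_d,enc = I_d r²/R² = 0.01020 A; so B = μ₀ I_d,enc/(2πr) = 7.82×10^-8 T.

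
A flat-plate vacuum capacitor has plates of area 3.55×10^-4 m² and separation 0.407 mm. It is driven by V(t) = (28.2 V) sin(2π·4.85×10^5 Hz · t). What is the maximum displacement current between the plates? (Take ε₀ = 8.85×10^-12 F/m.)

The displacement current equals the conduction current C dV/dt, which peaks at C V₀ ω.
With C = ε₀A/d = (8.85×10^-12)(3.55×10^-4)/(4.07×10^-4) = 7.719×10^-12 F and ω = 2πf = 3.047×10^6 rad/s, I_d,max = (7.719×10^-12)(28.2)(3.047×10^6) = 6.63×10^-4 A.

6.63×10^-4 A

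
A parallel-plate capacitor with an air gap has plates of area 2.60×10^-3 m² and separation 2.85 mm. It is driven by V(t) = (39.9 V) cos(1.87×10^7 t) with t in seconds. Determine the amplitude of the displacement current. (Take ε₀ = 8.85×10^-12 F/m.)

C = ε₀A/d = (8.85×10^-12)(2.60×10^-3)/(2.85×10^-3) = 8.074×10^-12 F; ω = 1.87×10^7 rad/s.
I_d = C dV/dt, so |I_d|_max = C V₀ ω = (8.074×10^-12)(39.9)(1.87×10^7) = 6.02×10^-3 A.

6.02×10^-3 A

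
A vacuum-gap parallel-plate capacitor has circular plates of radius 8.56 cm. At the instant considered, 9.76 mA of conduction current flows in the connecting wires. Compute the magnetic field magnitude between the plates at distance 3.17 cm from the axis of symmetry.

8.44×10^-9 T

No conduction current crosses the gap, so I_d there equals the 9.76×10^-3 A in the leads.
For r < R the Ampère–Maxwell law gives B(2πr) = μ₀ I_d (r²/R²), so B = μ₀ I_d r/(2πR²) = (4π×10^-7)(9.76×10^-3)(0.0317)/(2π·0.0856²) = 8.44×10^-9 T.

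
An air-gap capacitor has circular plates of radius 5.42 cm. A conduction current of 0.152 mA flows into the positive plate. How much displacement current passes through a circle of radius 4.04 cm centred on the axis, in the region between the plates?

8.45×10^-5 A

By continuity the displacement current in the gap matches the conduction current: I_d = 1.52×10^-4 A.
Through an area πr² the displacement current is I_d·(πr²/πR²) = I_d (r/R)² = 8.45×10^-5 A.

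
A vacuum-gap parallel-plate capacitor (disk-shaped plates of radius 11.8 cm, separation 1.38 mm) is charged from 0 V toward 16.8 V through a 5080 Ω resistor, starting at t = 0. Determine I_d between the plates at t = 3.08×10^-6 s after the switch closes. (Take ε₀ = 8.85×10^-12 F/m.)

C = ε₀A/d = (8.85×10^-12)(0.04374)/(1.38×10^-3) = 2.805×10^-10 F and τ = RC = 1.425×10^-6 s. I_d in the gap equals the RC charging current.
I_d(t) = (V₀/R) e^(−t/τ) = 3.307×10^-3 · e^(−2.161) = 3.81×10^-4 A.

3.81×10^-4 A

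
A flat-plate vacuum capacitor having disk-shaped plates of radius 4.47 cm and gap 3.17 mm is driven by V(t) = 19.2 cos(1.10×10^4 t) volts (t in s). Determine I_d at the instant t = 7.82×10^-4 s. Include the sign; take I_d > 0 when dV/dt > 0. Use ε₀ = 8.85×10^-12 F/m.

-2.71×10^-6 A

dV/dt = (19.2)(1.10×10^4)·−sin(8.602) = -1.548×10^5 V/s.
I_d = C dV/dt with C = ε₀A/d = (8.85×10^-12)(6.277×10^-3)/(3.17×10^-3) = 1.752×10^-11 F, so I_d = (1.752×10^-11)(-1.548×10^5) = -2.71×10^-6 A.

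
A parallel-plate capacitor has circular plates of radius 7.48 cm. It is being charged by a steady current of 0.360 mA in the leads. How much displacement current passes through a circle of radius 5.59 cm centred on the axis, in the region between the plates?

By continuity the displacement current in the gap matches the conduction current: I_d = 3.60×10^-4 A.
Since J_d is uniform, the enclosed fraction is (r/R)² = 0.5585, giving I_d,enc = 2.01×10^-4 A.

2.01×10^-4 A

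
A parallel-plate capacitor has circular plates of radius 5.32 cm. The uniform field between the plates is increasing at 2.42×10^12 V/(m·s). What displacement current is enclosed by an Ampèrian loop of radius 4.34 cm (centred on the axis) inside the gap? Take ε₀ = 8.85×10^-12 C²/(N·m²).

0.127 A

I_d = ε₀ dΦ_E/dt = ε₀ πR² (dE/dt) = (8.85×10^-12)(8.891×10^-3)(2.42×10^12) = 0.1904 A through the full plate area.
The field is uniform, so I_d,enc = I_d (r/R)² = (0.1904)(4.34/5.32)² = 0.127 A.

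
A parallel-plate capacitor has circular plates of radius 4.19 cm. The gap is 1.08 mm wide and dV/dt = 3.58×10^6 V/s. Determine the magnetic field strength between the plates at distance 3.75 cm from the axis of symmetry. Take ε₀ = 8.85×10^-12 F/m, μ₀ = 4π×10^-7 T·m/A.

With E = V/d, dE/dt = 3.315×10^9 V/(m·s) and πR² = 5.515×10^-3 m², giving I_d = ε₀ πR² dE/dt = 1.618×10^-4 A.
An Ampèrian loop of radius r encloses a fraction (r/R)² of I_d. Then B·2πr = μ₀ I_d (r/R)², giving B = μ₀ I_d r/(2πR²) = 6.91×10^-10 T.

6.91×10^-10 T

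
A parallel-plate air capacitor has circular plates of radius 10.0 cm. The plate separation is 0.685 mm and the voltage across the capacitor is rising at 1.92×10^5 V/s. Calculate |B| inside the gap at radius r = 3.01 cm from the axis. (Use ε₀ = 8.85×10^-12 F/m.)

4.69×10^-11 T

I_d = C dV/dt with C = ε₀πR²/d = 4.059×10^-10 F, so I_d = (4.059×10^-10)(1.92×10^5) = 7.793×10^-5 A.
For r < R the Ampère–Maxwell law gives B(2πr) = μ₀ I_d (r²/R²), so B = μ₀ I_d r/(2πR²) = (4π×10^-7)(7.793×10^-5)(0.0301)/(2π·0.100²) = 4.69×10^-11 T.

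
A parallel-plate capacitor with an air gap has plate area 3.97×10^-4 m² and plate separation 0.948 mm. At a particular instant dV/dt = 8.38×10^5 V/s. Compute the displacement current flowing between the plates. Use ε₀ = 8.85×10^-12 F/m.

3.11×10^-6 A

The field between the plates is E = V/d, so dE/dt = (8.38×10^5)/(9.48×10^-4 m) = 8.840×10^8 V/(m·s).
I_d = ε₀ A (dE/dt) = (8.85×10^-12)(3.97×10^-4)(8.840×10^8) = 3.11×10^-6 A.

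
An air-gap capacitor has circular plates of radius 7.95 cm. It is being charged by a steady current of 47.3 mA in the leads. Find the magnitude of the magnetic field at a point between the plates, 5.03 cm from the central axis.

7.53×10^-8 T

By continuity the displacement current in the gap matches the conduction current: I_d = 0.0473 A.
For r < R the Ampère–Maxwell law gives B(2πr) = μ₀ I_d (r²/R²), so B = μ₀ I_d r/(2πR²) = (4π×10^-7)(0.0473)(0.0503)/(2π·0.0795²) = 7.53×10^-8 T.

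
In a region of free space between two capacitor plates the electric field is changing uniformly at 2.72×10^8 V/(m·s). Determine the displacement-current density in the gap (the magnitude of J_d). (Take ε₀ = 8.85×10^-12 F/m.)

The displacement-current density is ε₀ ∂E/∂t = (8.85×10^-12)(2.72×10^8) = 2.41×10^-3 A/m².

2.41×10^-3 A/m²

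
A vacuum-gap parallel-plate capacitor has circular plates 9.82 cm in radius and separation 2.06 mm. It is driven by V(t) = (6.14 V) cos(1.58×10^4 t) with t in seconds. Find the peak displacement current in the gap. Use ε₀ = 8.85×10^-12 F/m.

1.26×10^-5 A

The displacement current equals the conduction current C dV/dt, which peaks at C V₀ ω.
With C = ε₀A/d = (8.85×10^-12)(0.03030)/(2.06×10^-3) = 1.302×10^-10 F and ω = 1.58×10^4 rad/s, I_d,max = (1.302×10^-10)(6.14)(1.58×10^4) = 1.26×10^-5 A.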